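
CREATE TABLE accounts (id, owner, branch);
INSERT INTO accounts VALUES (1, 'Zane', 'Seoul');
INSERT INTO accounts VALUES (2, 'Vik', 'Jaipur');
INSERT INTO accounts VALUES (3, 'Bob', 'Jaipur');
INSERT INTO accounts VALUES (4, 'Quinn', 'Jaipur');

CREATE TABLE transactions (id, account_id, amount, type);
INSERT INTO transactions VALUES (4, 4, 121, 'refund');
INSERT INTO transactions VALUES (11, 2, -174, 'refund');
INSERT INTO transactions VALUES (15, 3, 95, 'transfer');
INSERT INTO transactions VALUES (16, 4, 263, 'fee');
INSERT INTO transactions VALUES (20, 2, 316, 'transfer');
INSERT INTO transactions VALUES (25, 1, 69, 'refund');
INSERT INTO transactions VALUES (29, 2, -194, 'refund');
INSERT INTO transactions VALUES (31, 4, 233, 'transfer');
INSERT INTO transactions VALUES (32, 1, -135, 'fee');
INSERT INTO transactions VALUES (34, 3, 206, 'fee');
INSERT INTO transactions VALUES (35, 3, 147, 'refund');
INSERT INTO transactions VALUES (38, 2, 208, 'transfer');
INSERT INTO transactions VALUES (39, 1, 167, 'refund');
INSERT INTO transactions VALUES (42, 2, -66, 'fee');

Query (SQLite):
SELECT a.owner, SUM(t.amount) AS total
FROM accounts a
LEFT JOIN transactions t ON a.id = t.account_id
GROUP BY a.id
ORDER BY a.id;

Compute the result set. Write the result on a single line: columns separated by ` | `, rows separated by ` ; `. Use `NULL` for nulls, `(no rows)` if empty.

LEFT JOIN keeps every accounts row; unmatched ones get NULL for transactions columns.
Group by accounts.id and compute SUM(t.amount). SUM over an all-NULL group is NULL.
  1: ids {25, 32, 39} → SUM(t.amount)=101
  2: ids {11, 20, 29, 38, 42} → SUM(t.amount)=90
  3: ids {15, 34, 35} → SUM(t.amount)=448
  4: ids {4, 16, 31} → SUM(t.amount)=617

Zane | 101 ; Vik | 90 ; Bob | 448 ; Quinn | 617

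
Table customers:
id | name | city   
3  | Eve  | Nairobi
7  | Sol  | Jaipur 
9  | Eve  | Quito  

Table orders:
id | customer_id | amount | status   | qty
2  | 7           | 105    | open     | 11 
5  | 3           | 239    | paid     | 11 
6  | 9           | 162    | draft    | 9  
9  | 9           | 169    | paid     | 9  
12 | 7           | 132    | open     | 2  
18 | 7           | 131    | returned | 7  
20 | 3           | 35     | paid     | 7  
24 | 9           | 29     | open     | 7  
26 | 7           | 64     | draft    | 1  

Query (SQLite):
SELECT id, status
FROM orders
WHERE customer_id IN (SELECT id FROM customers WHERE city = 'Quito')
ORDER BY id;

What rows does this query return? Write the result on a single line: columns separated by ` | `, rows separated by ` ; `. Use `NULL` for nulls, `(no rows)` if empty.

6 | draft ; 9 | paid ; 24 | open

Inner query: customers.id where city = 'Quito'.
Outer: keep orders rows whose customer_id is in that set.
Inner query → {9}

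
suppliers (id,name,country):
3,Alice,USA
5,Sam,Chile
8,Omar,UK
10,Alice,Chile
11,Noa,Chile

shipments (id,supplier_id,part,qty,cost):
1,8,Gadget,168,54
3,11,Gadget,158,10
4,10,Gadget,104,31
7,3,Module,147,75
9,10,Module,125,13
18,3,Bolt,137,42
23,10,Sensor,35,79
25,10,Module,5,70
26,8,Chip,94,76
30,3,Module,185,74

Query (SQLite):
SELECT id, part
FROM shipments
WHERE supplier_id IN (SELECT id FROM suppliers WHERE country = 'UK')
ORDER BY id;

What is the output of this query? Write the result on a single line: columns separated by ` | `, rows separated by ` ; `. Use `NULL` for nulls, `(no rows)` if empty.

Inner query: suppliers.id where country = 'UK'.
Outer: keep shipments rows whose supplier_id is in that set.
Inner query → {8}

1 | Gadget ; 26 | Chip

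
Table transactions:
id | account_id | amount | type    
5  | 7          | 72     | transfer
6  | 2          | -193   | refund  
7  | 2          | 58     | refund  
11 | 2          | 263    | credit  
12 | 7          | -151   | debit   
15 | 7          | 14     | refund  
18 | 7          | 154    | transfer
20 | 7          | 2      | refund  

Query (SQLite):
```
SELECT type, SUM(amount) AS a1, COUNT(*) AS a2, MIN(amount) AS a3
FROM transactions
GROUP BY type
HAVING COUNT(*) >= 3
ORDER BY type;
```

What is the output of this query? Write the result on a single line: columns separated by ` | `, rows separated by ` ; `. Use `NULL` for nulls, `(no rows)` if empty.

refund | -119 | 4 | -193

Group transactions by type.
Per group compute: SUM(amount), COUNT(*), MIN(amount).
HAVING: drop groups with fewer than 3 rows.
  credit: ids {11} → SUM(amount)=263, COUNT(*)=1, MIN(amount)=263
  debit: ids {12} → SUM(amount)=-151, COUNT(*)=1, MIN(amount)=-151
  refund: ids {6, 7, 15, 20} → SUM(amount)=-119, COUNT(*)=4, MIN(amount)=-193
  transfer: ids {5, 18} → SUM(amount)=226, COUNT(*)=2, MIN(amount)=72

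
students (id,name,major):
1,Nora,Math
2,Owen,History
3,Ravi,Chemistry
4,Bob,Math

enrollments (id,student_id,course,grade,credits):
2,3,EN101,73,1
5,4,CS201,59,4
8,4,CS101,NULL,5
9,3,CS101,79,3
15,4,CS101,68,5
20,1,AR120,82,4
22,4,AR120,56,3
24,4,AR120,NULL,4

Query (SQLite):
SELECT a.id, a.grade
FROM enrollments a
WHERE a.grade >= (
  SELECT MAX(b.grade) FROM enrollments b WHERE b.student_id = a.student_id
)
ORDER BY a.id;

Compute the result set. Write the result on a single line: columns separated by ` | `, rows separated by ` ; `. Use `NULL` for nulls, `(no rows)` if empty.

9 | 79 ; 15 | 68 ; 20 | 82

For each enrollments row a, compute MAX(grade) over rows sharing a.student_id.
Keep row a if a.grade >= that per-group MAX.
  student_id=1: MAX(grade) = 82
  student_id=3: MAX(grade) = 79
  student_id=4: MAX(grade) = 68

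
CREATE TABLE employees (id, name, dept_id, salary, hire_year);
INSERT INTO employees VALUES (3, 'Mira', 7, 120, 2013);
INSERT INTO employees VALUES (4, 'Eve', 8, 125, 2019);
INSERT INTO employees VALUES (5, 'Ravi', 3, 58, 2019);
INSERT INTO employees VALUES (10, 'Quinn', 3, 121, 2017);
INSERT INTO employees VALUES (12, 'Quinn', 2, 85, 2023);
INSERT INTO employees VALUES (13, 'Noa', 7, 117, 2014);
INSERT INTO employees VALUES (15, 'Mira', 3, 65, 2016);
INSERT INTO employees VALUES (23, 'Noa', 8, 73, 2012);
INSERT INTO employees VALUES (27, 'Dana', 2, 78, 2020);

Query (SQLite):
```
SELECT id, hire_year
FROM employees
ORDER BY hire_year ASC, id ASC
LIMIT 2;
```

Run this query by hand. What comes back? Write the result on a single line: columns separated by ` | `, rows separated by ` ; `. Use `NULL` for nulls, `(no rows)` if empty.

23 | 2012 ; 3 | 2013

Sort by hire_year asc, tiebreak id asc: (2012, id=23), (2013, id=3), (2014, id=13), (2016, id=15), (2017, id=10) …. Take first 2.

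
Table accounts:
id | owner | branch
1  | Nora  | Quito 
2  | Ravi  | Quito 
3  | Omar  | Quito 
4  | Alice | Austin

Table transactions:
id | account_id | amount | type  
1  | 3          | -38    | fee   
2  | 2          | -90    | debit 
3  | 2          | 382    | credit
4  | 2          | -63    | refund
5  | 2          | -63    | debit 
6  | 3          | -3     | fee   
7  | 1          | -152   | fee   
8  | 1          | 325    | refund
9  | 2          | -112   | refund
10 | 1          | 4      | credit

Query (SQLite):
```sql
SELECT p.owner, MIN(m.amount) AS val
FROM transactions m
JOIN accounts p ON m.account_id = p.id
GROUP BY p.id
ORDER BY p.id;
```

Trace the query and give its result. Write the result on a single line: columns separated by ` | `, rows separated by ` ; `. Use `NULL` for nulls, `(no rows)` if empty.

Nora | -152 ; Ravi | -112 ; Omar | -38

Join each transactions row to its accounts via account_id.
Group joined rows by accounts.id; compute MIN(m.amount) per group.
  1: ids {7, 8, 10} → MIN(m.amount)=-152
  2: ids {2, 3, 4, 5, 9} → MIN(m.amount)=-112
  3: ids {1, 6} → MIN(m.amount)=-38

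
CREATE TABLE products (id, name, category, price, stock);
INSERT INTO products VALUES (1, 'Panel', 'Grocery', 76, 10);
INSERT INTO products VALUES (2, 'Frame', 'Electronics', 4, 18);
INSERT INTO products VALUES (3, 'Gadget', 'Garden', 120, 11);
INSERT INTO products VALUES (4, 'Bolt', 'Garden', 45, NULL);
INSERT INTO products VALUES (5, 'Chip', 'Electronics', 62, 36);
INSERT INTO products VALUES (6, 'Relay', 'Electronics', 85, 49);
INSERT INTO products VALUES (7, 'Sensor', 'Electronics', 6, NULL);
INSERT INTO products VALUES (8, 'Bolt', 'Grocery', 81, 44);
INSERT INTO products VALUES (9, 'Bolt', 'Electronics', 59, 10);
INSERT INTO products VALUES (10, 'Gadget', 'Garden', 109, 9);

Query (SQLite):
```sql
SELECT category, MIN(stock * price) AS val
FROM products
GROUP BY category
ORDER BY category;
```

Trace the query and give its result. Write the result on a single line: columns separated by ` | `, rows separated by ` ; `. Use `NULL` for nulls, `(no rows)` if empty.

Electronics | 72 ; Garden | 981 ; Grocery | 760

For each row compute stock * price.
Group by category; take MIN of the expression per group.
  Electronics: ids {2, 5, 6, 7, 9} → MIN(stock * price)=72
  Garden: ids {3, 4, 10} → MIN(stock * price)=981
  Grocery: ids {1, 8} → MIN(stock * price)=760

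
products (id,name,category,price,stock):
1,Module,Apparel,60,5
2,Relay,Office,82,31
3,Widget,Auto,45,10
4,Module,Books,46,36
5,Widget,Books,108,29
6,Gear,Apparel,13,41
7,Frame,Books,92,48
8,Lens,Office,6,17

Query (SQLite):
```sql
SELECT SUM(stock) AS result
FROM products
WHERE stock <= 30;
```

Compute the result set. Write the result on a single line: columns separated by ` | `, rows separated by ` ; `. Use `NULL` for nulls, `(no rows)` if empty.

61

Rows where stock <= 30 → stock values: [5, 10, 29, 17].
SUM of non-NULL values = 61.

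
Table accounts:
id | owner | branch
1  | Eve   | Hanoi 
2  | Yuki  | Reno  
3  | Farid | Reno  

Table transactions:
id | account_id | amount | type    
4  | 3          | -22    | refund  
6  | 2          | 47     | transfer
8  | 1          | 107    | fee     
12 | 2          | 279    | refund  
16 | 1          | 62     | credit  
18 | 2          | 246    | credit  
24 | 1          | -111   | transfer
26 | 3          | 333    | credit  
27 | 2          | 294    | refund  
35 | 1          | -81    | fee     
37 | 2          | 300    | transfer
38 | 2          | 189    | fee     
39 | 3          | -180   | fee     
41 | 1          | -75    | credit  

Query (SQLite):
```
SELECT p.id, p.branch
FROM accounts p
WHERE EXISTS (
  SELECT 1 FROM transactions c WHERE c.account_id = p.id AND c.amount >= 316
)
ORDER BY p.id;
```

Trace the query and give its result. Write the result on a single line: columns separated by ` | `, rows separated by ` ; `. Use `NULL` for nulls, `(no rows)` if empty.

3 | Reno

For each accounts row, check whether any transactions with matching account_id has amount >= 316.
Keep rows where that is true.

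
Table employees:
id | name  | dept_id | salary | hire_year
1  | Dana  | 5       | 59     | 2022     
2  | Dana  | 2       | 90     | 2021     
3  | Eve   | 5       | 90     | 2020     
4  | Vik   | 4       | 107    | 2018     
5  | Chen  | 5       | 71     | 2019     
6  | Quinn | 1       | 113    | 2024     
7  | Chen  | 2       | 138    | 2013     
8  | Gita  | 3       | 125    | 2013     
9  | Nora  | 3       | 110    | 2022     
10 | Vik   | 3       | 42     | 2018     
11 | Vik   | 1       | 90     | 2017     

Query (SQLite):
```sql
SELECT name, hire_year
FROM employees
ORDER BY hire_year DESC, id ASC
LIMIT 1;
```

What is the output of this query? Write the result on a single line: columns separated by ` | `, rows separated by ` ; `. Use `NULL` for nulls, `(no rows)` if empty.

Sort by hire_year desc, tiebreak id asc: (2024, id=6), (2022, id=1), (2022, id=9), (2021, id=2) …. Take first 1.

Quinn | 2024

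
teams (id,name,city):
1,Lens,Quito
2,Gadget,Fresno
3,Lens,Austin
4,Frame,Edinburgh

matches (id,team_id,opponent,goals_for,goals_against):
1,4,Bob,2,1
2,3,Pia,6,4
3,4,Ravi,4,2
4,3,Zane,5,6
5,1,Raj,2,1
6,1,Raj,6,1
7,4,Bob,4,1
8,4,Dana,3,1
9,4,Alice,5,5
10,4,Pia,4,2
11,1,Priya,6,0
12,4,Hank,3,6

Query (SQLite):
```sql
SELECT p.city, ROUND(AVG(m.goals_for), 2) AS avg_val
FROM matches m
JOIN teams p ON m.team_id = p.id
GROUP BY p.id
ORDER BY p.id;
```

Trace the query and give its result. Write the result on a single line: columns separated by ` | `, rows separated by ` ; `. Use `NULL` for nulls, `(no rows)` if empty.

Join each matches row to its teams via team_id.
Group joined rows by teams.id; compute ROUND(AVG(m.goals_for), 2) per group.
  1: ids {5, 6, 11} → ROUND(AVG(m.goals_for), 2)=4.67
  3: ids {2, 4} → ROUND(AVG(m.goals_for), 2)=5.5
  4: ids {1, 3, 7, 8, 9, 10, 12} → ROUND(AVG(m.goals_for), 2)=3.57

Quito | 4.67 ; Austin | 5.5 ; Edinburgh | 3.57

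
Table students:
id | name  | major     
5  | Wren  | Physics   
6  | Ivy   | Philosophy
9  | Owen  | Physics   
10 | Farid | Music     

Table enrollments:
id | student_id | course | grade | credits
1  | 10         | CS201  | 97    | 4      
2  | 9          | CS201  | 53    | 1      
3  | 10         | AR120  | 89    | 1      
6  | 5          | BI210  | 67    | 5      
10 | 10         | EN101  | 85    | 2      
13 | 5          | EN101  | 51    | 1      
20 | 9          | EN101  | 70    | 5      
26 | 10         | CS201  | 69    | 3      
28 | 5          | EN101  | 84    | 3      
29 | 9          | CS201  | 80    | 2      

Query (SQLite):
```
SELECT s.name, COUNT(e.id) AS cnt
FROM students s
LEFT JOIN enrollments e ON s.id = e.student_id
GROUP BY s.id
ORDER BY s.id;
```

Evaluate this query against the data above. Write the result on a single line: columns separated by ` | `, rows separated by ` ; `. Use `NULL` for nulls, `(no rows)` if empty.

LEFT JOIN keeps every students row; unmatched ones get NULL for enrollments columns.
Group by students.id and compute COUNT(e.id). COUNT(col) of an all-NULL group is 0.
  5: ids {6, 13, 28} → COUNT(e.id)=3
  6: ids {—} → COUNT(e.id)=0
  9: ids {2, 20, 29} → COUNT(e.id)=3
  10: ids {1, 3, 10, 26} → COUNT(e.id)=4

Wren | 3 ; Ivy | 0 ; Owen | 3 ; Farid | 4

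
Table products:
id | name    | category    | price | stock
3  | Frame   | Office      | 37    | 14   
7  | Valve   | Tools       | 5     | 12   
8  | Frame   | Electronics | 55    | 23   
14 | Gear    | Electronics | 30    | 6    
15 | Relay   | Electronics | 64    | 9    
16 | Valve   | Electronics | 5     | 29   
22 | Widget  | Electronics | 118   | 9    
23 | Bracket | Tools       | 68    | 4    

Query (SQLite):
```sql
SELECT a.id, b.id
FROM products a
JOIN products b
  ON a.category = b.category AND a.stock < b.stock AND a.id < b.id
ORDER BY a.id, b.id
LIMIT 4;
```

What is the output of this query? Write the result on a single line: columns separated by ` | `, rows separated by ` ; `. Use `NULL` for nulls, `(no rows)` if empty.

Pairs (a,b) with same category, a.stock < b.stock, a.id < b.id.
category groups: Electronics:{8,14,15,16,22} Office:{3} Tools:{7,23}
Ordered by (a.id, b.id); first 4.

8 | 16 ; 14 | 15 ; 14 | 16 ; 14 | 22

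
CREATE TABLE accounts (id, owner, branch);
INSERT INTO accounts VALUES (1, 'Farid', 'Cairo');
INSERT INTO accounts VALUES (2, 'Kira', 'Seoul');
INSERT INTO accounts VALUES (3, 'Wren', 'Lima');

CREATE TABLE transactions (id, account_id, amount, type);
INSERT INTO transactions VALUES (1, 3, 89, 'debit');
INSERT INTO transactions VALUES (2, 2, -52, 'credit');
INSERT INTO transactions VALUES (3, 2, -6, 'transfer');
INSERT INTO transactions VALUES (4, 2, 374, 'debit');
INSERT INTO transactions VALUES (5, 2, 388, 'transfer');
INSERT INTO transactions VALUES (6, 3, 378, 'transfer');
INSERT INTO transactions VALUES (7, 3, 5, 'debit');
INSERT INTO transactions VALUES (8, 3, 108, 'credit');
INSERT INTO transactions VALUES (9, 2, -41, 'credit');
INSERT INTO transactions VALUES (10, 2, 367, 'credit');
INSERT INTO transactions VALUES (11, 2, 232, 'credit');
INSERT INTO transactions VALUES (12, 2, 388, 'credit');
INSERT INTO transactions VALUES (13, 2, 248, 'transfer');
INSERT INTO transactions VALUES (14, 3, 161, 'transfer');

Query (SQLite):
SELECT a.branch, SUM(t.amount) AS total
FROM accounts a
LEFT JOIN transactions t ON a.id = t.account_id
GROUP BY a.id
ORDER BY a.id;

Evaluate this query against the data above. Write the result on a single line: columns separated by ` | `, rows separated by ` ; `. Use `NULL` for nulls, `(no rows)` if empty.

Cairo | NULL ; Seoul | 1898 ; Lima | 741

LEFT JOIN keeps every accounts row; unmatched ones get NULL for transactions columns.
Group by accounts.id and compute SUM(t.amount). SUM over an all-NULL group is NULL.
  1: ids {—} → SUM(t.amount)=NULL
  2: ids {2, 3, 4, 5, 9, 10, 11, 12, 13} → SUM(t.amount)=1898
  3: ids {1, 6, 7, 8, 14} → SUM(t.amount)=741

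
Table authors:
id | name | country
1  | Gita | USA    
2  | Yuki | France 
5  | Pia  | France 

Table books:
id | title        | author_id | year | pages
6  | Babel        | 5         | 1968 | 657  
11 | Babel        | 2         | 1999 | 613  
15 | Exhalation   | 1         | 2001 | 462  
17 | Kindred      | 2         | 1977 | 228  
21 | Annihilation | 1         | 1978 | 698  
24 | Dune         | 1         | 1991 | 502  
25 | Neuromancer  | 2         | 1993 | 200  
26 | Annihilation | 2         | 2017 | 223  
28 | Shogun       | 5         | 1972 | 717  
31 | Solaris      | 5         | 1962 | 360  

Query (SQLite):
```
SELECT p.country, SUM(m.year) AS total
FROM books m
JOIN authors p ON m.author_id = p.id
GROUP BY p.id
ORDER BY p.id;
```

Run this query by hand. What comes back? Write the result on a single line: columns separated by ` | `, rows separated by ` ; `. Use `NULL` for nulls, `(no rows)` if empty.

USA | 5970 ; France | 7986 ; France | 5902

Join each books row to its authors via author_id.
Group joined rows by authors.id; compute SUM(m.year) per group.
  1: ids {15, 21, 24} → SUM(m.year)=5970
  2: ids {11, 17, 25, 26} → SUM(m.year)=7986
  5: ids {6, 28, 31} → SUM(m.year)=5902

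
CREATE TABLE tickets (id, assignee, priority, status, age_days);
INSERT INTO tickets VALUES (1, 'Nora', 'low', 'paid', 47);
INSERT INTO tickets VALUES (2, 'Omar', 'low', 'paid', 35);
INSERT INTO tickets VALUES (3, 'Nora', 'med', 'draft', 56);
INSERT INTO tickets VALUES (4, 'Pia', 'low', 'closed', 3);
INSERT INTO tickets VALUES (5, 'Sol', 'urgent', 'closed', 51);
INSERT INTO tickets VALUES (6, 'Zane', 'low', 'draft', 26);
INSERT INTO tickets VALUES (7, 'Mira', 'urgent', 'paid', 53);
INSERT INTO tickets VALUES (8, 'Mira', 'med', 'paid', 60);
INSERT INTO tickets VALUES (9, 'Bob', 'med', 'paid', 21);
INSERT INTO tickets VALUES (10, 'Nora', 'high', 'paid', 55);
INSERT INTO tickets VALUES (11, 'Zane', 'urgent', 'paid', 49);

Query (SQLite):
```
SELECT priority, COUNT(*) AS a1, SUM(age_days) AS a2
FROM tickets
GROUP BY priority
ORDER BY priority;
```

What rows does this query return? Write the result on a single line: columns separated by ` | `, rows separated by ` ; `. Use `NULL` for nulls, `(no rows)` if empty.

high | 1 | 55 ; low | 4 | 111 ; med | 3 | 137 ; urgent | 3 | 153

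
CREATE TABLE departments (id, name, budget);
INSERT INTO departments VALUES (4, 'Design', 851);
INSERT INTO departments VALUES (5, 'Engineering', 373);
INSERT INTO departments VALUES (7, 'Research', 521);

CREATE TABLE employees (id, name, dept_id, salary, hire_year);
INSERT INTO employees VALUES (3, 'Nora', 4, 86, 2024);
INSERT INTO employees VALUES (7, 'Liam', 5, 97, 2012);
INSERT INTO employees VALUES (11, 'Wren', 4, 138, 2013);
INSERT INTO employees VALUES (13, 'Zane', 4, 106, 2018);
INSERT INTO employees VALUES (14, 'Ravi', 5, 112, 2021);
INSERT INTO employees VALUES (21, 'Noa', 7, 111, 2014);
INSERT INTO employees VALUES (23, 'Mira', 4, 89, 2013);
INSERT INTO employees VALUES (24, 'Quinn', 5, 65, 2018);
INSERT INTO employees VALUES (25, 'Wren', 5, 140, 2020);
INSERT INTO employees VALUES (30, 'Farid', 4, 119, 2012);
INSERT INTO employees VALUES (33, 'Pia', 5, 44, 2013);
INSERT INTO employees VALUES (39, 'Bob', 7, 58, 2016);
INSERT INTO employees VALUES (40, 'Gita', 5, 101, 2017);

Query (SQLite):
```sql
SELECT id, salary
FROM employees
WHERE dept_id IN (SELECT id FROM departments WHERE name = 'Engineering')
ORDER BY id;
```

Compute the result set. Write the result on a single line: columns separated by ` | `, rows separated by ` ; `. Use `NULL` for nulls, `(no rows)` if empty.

Inner query: departments.id where name = 'Engineering'.
Outer: keep employees rows whose dept_id is in that set.
Inner query → {5}

7 | 97 ; 14 | 112 ; 24 | 65 ; 25 | 140 ; 33 | 44 ; 40 | 101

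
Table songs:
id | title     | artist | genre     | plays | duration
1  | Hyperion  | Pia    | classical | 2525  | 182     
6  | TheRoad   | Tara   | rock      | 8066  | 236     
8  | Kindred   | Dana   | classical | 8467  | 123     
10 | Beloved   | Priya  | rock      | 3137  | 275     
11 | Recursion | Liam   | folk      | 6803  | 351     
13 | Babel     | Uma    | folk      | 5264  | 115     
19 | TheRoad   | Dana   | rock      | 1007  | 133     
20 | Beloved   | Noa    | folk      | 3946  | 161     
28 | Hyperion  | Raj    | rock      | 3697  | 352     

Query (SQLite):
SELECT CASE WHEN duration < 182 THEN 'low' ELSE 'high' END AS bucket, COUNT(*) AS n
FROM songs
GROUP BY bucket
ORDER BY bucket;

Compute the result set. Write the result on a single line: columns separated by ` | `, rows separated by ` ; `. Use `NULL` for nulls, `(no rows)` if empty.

high | 5 ; low | 4

Bucket rows by duration < 182 → 'low' else 'high'; count each bucket.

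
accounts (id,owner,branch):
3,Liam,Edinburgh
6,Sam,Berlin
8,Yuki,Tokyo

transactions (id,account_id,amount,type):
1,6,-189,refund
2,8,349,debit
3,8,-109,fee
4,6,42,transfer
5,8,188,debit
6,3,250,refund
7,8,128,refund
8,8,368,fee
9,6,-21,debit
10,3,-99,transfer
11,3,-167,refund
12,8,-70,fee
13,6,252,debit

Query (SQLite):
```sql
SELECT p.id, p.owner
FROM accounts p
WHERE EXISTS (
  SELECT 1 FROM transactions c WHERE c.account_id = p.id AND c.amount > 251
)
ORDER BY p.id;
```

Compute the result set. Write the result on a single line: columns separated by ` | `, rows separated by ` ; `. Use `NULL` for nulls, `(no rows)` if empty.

6 | Sam ; 8 | Yuki

For each accounts row, check whether any transactions with matching account_id has amount > 251.
Keep rows where that is true.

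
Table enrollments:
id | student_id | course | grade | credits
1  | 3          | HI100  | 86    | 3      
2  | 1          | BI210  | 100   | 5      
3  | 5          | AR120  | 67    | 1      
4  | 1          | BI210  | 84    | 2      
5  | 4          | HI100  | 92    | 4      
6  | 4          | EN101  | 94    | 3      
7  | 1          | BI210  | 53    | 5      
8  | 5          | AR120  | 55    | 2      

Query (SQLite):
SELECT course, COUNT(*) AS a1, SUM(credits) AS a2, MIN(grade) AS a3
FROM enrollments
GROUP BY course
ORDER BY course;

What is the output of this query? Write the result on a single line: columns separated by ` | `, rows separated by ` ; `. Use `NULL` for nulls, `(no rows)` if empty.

AR120 | 2 | 3 | 55 ; BI210 | 3 | 12 | 53 ; EN101 | 1 | 3 | 94 ; HI100 | 2 | 7 | 86

Group enrollments by course.
Per group compute: COUNT(*), SUM(credits), MIN(grade).
  AR120: ids {3, 8} → COUNT(*)=2, SUM(credits)=3, MIN(grade)=55
  BI210: ids {2, 4, 7} → COUNT(*)=3, SUM(credits)=12, MIN(grade)=53
  EN101: ids {6} → COUNT(*)=1, SUM(credits)=3, MIN(grade)=94
  HI100: ids {1, 5} → COUNT(*)=2, SUM(credits)=7, MIN(grade)=86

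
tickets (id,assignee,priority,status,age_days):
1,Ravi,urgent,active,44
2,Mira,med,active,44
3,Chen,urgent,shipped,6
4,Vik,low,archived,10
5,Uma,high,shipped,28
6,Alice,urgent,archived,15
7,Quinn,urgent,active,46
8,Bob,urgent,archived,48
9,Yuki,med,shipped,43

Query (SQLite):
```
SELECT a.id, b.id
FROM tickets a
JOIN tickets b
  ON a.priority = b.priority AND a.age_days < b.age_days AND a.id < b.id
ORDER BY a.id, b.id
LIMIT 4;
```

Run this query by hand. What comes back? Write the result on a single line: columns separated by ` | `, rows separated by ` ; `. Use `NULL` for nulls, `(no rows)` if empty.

1 | 7 ; 1 | 8 ; 3 | 6 ; 3 | 7

Pairs (a,b) with same priority, a.age_days < b.age_days, a.id < b.id.
priority groups: high:{5} low:{4} med:{2,9} urgent:{1,3,6,7,8}
Ordered by (a.id, b.id); first 4.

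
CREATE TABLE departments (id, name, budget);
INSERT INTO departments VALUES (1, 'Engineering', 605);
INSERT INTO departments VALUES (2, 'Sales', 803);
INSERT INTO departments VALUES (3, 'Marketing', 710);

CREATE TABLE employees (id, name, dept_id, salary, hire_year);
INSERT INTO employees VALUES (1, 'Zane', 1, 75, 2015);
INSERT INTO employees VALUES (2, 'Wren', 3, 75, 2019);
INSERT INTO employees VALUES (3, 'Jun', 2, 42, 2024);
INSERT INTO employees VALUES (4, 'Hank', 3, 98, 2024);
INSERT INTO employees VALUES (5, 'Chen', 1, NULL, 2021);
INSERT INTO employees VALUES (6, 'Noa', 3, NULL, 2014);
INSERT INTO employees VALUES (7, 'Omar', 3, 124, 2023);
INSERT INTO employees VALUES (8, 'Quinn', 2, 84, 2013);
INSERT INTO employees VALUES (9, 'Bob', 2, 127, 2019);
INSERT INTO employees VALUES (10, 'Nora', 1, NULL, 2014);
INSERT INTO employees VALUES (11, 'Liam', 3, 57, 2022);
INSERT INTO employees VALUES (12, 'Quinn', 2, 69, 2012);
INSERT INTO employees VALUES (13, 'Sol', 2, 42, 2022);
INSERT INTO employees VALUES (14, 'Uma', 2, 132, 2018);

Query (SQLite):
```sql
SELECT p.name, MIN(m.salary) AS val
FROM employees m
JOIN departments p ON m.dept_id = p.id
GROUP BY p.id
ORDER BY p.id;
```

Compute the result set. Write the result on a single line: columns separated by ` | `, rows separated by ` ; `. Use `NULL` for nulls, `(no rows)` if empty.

Engineering | 75 ; Sales | 42 ; Marketing | 57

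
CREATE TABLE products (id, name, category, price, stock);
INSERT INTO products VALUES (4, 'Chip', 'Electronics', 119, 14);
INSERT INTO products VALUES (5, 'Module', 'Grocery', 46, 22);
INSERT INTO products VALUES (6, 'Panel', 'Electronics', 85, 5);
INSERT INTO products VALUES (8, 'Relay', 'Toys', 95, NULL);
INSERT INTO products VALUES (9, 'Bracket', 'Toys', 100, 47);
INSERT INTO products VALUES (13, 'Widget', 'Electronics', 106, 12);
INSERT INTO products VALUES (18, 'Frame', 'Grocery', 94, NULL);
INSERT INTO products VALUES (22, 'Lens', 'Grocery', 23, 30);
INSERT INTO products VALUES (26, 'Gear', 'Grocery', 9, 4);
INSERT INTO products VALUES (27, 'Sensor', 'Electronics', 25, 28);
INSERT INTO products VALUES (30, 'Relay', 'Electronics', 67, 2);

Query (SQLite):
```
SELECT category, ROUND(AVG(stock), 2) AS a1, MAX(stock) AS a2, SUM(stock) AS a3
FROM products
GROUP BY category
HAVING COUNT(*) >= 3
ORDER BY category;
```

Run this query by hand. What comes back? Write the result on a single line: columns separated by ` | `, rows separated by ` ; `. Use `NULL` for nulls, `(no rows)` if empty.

Group products by category.
Per group compute: ROUND(AVG(stock), 2), MAX(stock), SUM(stock).
HAVING: drop groups with fewer than 3 rows.
  Electronics: ids {4, 6, 13, 27, 30} → ROUND(AVG(stock), 2)=12.2, MAX(stock)=28, SUM(stock)=61
  Grocery: ids {5, 18, 22, 26} → ROUND(AVG(stock), 2)=18.67, MAX(stock)=30, SUM(stock)=56
  Toys: ids {8, 9} → ROUND(AVG(stock), 2)=47, MAX(stock)=47, SUM(stock)=47

Electronics | 12.2 | 28 | 61 ; Grocery | 18.67 | 30 | 56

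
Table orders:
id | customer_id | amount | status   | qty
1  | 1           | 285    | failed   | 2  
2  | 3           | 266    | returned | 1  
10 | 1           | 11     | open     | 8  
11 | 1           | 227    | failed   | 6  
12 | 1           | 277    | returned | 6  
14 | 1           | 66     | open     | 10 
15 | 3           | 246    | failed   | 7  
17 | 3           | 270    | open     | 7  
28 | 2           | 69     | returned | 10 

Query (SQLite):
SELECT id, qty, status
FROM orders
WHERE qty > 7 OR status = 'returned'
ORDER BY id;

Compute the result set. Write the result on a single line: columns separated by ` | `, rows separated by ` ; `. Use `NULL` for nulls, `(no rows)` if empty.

qty > 7: ids {10, 14, 28}
status = 'returned': ids {2, 12, 28}
Combine with OR.

2 | 1 | returned ; 10 | 8 | open ; 12 | 6 | returned ; 14 | 10 | open ; 28 | 10 | returned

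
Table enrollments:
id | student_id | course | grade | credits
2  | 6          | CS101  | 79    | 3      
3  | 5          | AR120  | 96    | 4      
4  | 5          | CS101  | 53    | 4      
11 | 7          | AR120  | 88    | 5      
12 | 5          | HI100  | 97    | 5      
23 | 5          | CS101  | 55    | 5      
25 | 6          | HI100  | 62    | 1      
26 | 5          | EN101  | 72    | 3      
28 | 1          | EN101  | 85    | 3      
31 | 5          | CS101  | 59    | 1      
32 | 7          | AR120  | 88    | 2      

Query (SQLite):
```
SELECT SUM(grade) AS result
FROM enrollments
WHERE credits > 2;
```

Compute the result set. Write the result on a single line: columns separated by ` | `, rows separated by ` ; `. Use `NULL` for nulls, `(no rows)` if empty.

Rows where credits > 2 → grade values: [79, 96, 53, 88, 97, 55, 72, 85].
SUM of non-NULL values = 625.

625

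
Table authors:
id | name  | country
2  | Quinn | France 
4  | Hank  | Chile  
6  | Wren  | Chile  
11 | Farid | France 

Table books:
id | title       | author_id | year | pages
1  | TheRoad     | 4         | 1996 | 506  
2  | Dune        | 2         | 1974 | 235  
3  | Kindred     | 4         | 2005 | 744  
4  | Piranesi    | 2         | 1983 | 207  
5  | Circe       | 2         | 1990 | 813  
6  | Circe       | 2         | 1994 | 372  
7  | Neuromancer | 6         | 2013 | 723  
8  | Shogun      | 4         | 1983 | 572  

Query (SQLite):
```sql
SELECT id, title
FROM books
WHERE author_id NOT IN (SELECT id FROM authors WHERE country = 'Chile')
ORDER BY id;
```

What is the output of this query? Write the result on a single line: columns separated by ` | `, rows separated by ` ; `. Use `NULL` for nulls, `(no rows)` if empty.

Inner query: authors.id where country = 'Chile'.
Outer: keep books rows whose author_id is not in that set.
Inner query → {4, 6}

2 | Dune ; 4 | Piranesi ; 5 | Circe ; 6 | Circe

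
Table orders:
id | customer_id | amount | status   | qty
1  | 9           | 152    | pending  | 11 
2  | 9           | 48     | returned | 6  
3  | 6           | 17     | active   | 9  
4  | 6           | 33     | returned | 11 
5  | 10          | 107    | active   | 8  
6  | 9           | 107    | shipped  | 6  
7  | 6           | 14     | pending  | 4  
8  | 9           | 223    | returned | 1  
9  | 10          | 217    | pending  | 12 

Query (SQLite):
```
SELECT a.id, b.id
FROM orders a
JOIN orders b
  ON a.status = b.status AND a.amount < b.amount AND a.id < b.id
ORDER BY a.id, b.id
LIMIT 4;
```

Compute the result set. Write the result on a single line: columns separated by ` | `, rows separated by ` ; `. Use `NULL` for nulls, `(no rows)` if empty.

1 | 9 ; 2 | 8 ; 3 | 5 ; 4 | 8

Pairs (a,b) with same status, a.amount < b.amount, a.id < b.id.
status groups: active:{3,5} pending:{1,7,9} returned:{2,4,8} shipped:{6}
Ordered by (a.id, b.id); first 4.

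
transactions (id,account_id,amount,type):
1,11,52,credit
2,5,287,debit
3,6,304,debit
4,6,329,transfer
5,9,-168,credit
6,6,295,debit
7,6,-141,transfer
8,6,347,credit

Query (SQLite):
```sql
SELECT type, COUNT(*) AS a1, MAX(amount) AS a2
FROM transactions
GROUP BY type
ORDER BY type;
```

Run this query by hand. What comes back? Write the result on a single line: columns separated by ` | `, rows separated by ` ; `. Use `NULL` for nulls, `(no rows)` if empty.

credit | 3 | 347 ; debit | 3 | 304 ; transfer | 2 | 329

Group transactions by type.
Per group compute: COUNT(*), MAX(amount).
  credit: ids {1, 5, 8} → COUNT(*)=3, MAX(amount)=347
  debit: ids {2, 3, 6} → COUNT(*)=3, MAX(amount)=304
  transfer: ids {4, 7} → COUNT(*)=2, MAX(amount)=329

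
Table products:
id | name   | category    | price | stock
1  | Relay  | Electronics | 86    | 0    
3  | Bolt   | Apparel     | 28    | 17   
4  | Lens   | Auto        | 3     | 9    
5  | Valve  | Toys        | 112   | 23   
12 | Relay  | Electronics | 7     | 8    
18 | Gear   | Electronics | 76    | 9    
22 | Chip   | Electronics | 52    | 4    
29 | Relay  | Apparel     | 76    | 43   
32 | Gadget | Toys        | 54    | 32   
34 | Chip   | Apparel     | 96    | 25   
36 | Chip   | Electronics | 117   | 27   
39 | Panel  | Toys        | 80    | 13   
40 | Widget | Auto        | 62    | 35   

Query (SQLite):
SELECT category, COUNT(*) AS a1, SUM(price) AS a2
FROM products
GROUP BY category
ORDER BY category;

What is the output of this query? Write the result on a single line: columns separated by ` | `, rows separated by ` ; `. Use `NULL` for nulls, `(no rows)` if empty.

Group products by category.
Per group compute: COUNT(*), SUM(price).
  Apparel: ids {3, 29, 34} → COUNT(*)=3, SUM(price)=200
  Auto: ids {4, 40} → COUNT(*)=2, SUM(price)=65
  Electronics: ids {1, 12, 18, 22, 36} → COUNT(*)=5, SUM(price)=338
  Toys: ids {5, 32, 39} → COUNT(*)=3, SUM(price)=246

Apparel | 3 | 200 ; Auto | 2 | 65 ; Electronics | 5 | 338 ; Toys | 3 | 246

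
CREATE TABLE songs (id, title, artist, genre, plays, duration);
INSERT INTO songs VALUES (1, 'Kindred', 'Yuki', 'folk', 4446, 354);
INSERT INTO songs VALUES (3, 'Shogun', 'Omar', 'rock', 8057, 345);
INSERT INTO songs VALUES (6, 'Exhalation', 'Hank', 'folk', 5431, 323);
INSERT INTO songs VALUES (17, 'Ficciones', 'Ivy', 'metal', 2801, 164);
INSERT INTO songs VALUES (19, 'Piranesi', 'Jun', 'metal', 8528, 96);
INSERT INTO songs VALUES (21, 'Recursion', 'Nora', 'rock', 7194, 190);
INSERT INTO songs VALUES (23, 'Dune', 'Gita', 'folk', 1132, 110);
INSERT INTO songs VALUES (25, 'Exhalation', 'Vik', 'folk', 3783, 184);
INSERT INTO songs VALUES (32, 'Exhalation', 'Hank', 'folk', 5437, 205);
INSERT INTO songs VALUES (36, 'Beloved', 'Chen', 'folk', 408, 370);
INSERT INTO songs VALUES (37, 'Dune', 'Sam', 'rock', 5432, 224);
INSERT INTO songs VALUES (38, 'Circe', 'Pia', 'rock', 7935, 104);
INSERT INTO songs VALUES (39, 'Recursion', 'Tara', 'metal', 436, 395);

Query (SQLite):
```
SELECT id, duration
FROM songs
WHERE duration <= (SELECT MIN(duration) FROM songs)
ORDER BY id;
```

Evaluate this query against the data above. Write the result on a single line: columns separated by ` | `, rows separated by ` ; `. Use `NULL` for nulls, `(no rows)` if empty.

Scalar subquery: MIN(duration) over all songs rows = 96.
Keep rows where duration <= that value.

19 | 96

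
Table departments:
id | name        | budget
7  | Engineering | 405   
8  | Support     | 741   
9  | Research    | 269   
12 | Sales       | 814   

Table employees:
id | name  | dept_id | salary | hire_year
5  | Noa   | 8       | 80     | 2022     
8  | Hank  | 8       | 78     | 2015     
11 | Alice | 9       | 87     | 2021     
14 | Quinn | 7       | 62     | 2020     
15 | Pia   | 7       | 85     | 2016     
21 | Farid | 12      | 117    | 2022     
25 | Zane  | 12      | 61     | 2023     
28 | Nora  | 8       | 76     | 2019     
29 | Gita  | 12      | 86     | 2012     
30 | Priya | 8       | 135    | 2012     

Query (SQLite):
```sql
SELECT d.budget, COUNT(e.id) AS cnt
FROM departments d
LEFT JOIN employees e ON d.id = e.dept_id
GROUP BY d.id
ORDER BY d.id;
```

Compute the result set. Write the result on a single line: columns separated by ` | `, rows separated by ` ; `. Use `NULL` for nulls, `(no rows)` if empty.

LEFT JOIN keeps every departments row; unmatched ones get NULL for employees columns.
Group by departments.id and compute COUNT(e.id). COUNT(col) of an all-NULL group is 0.
  7: ids {14, 15} → COUNT(e.id)=2
  8: ids {5, 8, 28, 30} → COUNT(e.id)=4
  9: ids {11} → COUNT(e.id)=1
  12: ids {21, 25, 29} → COUNT(e.id)=3

405 | 2 ; 741 | 4 ; 269 | 1 ; 814 | 3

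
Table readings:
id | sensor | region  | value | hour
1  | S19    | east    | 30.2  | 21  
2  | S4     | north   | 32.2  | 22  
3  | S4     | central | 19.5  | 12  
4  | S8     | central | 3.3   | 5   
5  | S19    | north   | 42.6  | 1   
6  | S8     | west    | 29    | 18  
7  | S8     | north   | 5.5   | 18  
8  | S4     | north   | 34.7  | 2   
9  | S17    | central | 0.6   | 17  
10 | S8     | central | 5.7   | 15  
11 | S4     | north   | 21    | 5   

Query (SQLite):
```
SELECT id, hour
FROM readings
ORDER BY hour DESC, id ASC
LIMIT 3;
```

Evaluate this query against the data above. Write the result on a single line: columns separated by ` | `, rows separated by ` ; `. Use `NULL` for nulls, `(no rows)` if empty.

Sort by hour desc, tiebreak id asc: (22, id=2), (21, id=1), (18, id=6), (18, id=7), (17, id=9), (15, id=10) …. Take first 3.

2 | 22 ; 1 | 21 ; 6 | 18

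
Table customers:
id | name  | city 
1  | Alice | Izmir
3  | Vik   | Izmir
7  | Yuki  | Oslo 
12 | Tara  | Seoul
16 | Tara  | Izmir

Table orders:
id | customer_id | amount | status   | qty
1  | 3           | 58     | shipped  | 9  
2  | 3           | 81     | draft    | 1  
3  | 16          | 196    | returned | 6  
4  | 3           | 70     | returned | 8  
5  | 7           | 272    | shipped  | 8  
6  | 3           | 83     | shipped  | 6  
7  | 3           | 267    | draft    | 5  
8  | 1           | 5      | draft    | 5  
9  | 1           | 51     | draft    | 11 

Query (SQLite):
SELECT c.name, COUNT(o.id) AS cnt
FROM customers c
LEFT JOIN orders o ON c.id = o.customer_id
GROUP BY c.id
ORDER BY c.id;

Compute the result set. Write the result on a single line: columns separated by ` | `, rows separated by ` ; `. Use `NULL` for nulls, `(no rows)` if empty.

LEFT JOIN keeps every customers row; unmatched ones get NULL for orders columns.
Group by customers.id and compute COUNT(o.id). COUNT(col) of an all-NULL group is 0.
  1: ids {8, 9} → COUNT(o.id)=2
  3: ids {1, 2, 4, 6, 7} → COUNT(o.id)=5
  7: ids {5} → COUNT(o.id)=1
  12: ids {—} → COUNT(o.id)=0
  16: ids {3} → COUNT(o.id)=1

Alice | 2 ; Vik | 5 ; Yuki | 1 ; Tara | 0 ; Tara | 1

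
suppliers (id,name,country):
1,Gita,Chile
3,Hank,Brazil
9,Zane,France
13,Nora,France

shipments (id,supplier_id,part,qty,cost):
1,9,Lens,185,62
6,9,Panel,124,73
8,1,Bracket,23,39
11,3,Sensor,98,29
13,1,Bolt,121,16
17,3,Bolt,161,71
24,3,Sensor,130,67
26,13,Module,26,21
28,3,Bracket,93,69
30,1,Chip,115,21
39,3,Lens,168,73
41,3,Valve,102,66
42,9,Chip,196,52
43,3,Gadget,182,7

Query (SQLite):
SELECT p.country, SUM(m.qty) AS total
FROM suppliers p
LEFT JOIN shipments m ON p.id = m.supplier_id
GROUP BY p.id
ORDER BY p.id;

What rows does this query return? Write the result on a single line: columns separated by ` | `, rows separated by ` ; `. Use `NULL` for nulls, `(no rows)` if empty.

Chile | 259 ; Brazil | 934 ; France | 505 ; France | 26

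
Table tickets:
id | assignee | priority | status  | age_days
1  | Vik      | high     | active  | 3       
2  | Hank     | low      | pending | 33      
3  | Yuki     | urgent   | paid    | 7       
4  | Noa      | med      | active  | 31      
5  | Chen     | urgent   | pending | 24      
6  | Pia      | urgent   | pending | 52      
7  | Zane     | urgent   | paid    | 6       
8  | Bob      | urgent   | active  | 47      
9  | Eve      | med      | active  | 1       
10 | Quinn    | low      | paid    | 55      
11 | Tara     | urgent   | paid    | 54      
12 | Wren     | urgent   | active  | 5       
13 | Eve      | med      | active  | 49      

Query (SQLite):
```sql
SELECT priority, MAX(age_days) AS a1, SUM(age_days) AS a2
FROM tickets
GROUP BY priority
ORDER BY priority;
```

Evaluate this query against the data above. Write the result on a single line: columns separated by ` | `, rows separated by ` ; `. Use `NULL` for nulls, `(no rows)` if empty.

high | 3 | 3 ; low | 55 | 88 ; med | 49 | 81 ; urgent | 54 | 195

Group tickets by priority.
Per group compute: MAX(age_days), SUM(age_days).
  high: ids {1} → MAX(age_days)=3, SUM(age_days)=3
  low: ids {2, 10} → MAX(age_days)=55, SUM(age_days)=88
  med: ids {4, 9, 13} → MAX(age_days)=49, SUM(age_days)=81
  urgent: ids {3, 5, 6, 7, 8, 11, 12} → MAX(age_days)=54, SUM(age_days)=195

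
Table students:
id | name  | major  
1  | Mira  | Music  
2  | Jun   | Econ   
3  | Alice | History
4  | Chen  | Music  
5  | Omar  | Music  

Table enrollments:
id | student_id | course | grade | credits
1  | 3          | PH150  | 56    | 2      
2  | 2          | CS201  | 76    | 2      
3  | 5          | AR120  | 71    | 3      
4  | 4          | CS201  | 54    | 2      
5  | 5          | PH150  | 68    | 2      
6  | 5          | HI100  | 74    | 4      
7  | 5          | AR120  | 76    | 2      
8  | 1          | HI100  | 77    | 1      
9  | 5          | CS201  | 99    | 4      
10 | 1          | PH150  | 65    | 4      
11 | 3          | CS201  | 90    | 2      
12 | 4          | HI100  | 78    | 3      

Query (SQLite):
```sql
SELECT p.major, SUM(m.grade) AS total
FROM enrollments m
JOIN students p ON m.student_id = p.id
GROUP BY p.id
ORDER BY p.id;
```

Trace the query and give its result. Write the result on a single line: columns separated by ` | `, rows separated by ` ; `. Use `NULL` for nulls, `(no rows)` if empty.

Join each enrollments row to its students via student_id.
Group joined rows by students.id; compute SUM(m.grade) per group.
  1: ids {8, 10} → SUM(m.grade)=142
  2: ids {2} → SUM(m.grade)=76
  3: ids {1, 11} → SUM(m.grade)=146
  4: ids {4, 12} → SUM(m.grade)=132
  5: ids {3, 5, 6, 7, 9} → SUM(m.grade)=388

Music | 142 ; Econ | 76 ; History | 146 ; Music | 132 ; Music | 388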